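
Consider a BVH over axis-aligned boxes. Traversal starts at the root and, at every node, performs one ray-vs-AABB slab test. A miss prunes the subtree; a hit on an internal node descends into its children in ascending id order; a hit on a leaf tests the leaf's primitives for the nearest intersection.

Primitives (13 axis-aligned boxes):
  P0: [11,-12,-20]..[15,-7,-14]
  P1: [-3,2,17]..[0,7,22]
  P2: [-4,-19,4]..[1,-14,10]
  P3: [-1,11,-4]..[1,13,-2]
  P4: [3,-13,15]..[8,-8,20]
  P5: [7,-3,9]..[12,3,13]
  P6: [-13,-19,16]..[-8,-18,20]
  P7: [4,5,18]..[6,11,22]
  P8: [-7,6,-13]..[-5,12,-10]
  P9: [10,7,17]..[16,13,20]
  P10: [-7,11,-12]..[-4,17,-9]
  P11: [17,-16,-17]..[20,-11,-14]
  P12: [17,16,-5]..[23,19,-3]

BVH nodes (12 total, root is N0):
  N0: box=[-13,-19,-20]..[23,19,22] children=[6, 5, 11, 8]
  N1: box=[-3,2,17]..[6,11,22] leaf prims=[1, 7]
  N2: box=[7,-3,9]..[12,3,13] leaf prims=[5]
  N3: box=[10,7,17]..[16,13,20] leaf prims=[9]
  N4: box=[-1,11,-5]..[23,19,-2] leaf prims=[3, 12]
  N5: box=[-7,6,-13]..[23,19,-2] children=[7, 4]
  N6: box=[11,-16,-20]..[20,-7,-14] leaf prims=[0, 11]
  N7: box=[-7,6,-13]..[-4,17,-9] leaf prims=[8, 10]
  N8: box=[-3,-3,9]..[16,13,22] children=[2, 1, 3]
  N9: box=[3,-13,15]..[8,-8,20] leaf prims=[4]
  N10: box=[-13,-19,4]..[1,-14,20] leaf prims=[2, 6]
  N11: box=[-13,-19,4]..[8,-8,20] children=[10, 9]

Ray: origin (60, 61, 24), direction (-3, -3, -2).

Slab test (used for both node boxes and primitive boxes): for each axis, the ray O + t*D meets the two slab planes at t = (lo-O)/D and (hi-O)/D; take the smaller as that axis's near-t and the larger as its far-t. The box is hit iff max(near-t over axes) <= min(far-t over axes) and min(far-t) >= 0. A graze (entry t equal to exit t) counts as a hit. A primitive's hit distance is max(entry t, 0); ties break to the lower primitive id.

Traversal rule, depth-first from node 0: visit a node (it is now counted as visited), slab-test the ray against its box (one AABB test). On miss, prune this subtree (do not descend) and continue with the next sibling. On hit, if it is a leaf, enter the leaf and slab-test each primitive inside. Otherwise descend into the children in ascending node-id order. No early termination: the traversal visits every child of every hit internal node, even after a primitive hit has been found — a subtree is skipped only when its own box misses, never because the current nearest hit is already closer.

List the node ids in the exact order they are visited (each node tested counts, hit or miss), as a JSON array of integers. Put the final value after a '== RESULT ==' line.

Trace the traversal:
N0 x:[37/3,73/3] y:[14,80/3] z:[1,22] -> hit [14,22], descend [5, 6, 8, 11]
  N5 x:[37/3,67/3] y:[14,55/3] z:[13,37/2] -> hit [14,55/3], descend [4, 7]
    N4 x:[37/3,61/3] y:[14,50/3] z:[13,29/2] -> hit [14,29/2] leaf, test {P3(miss), P12@t=14}
    N7 x:[64/3,67/3] y:[44/3,55/3] z:[33/2,37/2] -> miss, prune
  N6 x:[40/3,49/3] y:[68/3,77/3] z:[19,22] -> miss, prune
  N8 x:[44/3,21] y:[16,64/3] z:[1,15/2] -> miss, prune
  N11 x:[52/3,73/3] y:[23,80/3] z:[2,10] -> miss, prune

7 AABB tests over nodes [0, 5, 4, 7, 6, 8, 11]; 1 leaf entered; closest P12.

== RESULT ==
[0, 5, 4, 7, 6, 8, 11]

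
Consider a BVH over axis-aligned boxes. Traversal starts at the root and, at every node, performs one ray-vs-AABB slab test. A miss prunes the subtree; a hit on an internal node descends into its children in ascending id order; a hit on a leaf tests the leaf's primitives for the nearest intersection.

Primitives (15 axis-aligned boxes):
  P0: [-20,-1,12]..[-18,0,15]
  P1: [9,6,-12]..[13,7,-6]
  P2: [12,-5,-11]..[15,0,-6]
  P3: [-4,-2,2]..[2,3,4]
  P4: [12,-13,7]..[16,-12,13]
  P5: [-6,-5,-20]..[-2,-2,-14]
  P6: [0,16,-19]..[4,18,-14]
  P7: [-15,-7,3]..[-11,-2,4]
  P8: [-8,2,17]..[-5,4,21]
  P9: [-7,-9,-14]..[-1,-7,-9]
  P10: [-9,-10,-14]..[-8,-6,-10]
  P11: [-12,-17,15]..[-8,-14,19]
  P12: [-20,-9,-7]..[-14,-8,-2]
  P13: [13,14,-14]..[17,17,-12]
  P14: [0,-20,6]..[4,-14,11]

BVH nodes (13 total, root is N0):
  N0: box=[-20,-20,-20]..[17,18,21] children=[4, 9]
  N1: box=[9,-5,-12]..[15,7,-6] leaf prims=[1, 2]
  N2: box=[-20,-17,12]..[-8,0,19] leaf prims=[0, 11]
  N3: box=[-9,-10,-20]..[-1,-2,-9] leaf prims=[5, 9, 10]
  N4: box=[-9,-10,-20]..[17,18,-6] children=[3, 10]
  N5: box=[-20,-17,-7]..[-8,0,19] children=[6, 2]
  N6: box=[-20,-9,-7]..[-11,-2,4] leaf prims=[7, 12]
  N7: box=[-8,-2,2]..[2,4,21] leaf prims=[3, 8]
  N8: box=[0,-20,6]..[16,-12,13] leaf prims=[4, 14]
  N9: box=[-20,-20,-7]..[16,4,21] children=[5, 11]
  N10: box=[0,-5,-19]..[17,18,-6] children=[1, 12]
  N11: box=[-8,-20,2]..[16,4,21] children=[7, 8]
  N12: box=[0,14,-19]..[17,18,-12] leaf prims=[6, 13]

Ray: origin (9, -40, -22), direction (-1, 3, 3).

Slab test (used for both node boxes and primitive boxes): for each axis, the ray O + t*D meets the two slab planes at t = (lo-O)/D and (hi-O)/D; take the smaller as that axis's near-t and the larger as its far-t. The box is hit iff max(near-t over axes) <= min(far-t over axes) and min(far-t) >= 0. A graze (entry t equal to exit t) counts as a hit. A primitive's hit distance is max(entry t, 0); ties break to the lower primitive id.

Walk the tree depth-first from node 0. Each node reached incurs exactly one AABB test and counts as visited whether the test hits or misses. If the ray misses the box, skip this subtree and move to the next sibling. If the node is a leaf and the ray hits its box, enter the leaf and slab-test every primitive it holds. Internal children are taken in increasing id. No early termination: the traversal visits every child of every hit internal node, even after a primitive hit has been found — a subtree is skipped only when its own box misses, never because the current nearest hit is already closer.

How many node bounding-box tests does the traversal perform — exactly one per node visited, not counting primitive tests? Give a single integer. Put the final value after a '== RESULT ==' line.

Walk:
N0 x:[-8,29] y:[20/3,58/3] z:[2/3,43/3] -> hit [20/3,43/3], descend [4, 9]
  N4 x:[-8,18] y:[10,58/3] z:[2/3,16/3] -> miss, prune
  N9 x:[-7,29] y:[20/3,44/3] z:[5,43/3] -> hit [20/3,43/3], descend [5, 11]
    N5 x:[17,29] y:[23/3,40/3] z:[5,41/3] -> miss, prune
    N11 x:[-7,17] y:[20/3,44/3] z:[8,43/3] -> hit [8,43/3], descend [7, 8]
      N7 x:[7,17] y:[38/3,44/3] z:[8,43/3] -> hit [38/3,43/3] leaf, test {P3(miss), P8@t=14}
      N8 x:[-7,9] y:[20/3,28/3] z:[28/3,35/3] -> miss, prune

order=[0, 4, 9, 5, 11, 7, 8]  |boxes|=7  |leaves|=1  hit=P8

== RESULT ==
7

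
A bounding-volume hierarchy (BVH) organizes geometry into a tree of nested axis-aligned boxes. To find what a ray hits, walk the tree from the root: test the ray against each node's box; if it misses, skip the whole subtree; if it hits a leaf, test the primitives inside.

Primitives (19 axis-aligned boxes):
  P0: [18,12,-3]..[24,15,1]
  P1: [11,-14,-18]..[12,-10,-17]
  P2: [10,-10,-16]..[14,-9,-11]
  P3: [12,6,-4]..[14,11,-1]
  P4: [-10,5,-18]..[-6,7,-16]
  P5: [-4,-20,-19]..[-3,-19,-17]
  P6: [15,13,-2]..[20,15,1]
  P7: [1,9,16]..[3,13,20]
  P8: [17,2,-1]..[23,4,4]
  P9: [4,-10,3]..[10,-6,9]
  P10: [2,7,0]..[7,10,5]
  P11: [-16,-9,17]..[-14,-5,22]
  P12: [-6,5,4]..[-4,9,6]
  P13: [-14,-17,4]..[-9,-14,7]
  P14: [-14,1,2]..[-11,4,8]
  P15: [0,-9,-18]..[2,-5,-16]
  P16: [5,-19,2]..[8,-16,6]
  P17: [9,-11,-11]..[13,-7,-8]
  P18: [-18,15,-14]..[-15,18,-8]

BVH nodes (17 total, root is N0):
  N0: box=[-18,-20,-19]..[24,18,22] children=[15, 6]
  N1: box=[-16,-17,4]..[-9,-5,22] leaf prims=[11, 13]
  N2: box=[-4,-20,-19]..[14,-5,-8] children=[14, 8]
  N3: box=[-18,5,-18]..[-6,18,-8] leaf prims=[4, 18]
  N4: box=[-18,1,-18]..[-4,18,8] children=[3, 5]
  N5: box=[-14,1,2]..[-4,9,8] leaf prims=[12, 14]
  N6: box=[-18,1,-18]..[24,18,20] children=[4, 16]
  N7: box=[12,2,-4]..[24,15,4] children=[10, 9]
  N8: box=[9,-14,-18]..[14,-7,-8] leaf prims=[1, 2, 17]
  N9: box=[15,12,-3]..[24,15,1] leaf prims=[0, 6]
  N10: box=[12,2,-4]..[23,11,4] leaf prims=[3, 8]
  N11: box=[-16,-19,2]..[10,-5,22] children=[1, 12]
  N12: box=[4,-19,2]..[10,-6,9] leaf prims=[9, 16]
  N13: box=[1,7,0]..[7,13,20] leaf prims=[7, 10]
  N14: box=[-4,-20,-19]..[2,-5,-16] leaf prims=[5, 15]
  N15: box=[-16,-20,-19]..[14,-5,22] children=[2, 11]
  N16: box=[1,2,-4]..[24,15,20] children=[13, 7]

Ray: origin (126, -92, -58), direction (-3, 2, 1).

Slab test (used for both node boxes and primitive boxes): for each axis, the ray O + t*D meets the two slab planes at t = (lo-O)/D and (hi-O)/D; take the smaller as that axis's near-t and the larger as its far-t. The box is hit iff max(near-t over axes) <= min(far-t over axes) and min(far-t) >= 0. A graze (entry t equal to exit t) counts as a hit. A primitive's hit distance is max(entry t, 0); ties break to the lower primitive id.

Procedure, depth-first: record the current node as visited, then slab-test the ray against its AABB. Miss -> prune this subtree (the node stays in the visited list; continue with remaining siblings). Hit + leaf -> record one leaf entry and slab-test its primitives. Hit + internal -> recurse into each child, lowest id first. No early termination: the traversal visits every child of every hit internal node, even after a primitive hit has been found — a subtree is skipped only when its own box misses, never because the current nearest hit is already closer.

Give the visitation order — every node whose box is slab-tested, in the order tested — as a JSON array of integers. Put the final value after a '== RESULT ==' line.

Trace the traversal:
N0 x:[34,48] y:[36,55] z:[39,80] -> hit [39,48], descend [6, 15]
  N6 x:[34,48] y:[93/2,55] z:[40,78] -> hit [93/2,48], descend [4, 16]
    N4 x:[130/3,48] y:[93/2,55] z:[40,66] -> hit [93/2,48], descend [3, 5]
      N3 x:[44,48] y:[97/2,55] z:[40,50] -> miss, prune
      N5 x:[130/3,140/3] y:[93/2,101/2] z:[60,66] -> miss, prune
    N16 x:[34,125/3] y:[47,107/2] z:[54,78] -> miss, prune
  N15 x:[112/3,142/3] y:[36,87/2] z:[39,80] -> hit [39,87/2], descend [2, 11]
    N2 x:[112/3,130/3] y:[36,87/2] z:[39,50] -> hit [39,130/3], descend [8, 14]
      N8 x:[112/3,39] y:[39,85/2] z:[40,50] -> miss, prune
      N14 x:[124/3,130/3] y:[36,87/2] z:[39,42] -> hit [124/3,42] leaf, test {P5(miss), P15@t=83/2}
    N11 x:[116/3,142/3] y:[73/2,87/2] z:[60,80] -> miss, prune

Summary -> nodes [0, 6, 4, 3, 5, 16, 15, 2, 8, 14, 11]; box-tests=11; leaf-entries=1; first=P15

== RESULT ==
[0, 6, 4, 3, 5, 16, 15, 2, 8, 14, 11]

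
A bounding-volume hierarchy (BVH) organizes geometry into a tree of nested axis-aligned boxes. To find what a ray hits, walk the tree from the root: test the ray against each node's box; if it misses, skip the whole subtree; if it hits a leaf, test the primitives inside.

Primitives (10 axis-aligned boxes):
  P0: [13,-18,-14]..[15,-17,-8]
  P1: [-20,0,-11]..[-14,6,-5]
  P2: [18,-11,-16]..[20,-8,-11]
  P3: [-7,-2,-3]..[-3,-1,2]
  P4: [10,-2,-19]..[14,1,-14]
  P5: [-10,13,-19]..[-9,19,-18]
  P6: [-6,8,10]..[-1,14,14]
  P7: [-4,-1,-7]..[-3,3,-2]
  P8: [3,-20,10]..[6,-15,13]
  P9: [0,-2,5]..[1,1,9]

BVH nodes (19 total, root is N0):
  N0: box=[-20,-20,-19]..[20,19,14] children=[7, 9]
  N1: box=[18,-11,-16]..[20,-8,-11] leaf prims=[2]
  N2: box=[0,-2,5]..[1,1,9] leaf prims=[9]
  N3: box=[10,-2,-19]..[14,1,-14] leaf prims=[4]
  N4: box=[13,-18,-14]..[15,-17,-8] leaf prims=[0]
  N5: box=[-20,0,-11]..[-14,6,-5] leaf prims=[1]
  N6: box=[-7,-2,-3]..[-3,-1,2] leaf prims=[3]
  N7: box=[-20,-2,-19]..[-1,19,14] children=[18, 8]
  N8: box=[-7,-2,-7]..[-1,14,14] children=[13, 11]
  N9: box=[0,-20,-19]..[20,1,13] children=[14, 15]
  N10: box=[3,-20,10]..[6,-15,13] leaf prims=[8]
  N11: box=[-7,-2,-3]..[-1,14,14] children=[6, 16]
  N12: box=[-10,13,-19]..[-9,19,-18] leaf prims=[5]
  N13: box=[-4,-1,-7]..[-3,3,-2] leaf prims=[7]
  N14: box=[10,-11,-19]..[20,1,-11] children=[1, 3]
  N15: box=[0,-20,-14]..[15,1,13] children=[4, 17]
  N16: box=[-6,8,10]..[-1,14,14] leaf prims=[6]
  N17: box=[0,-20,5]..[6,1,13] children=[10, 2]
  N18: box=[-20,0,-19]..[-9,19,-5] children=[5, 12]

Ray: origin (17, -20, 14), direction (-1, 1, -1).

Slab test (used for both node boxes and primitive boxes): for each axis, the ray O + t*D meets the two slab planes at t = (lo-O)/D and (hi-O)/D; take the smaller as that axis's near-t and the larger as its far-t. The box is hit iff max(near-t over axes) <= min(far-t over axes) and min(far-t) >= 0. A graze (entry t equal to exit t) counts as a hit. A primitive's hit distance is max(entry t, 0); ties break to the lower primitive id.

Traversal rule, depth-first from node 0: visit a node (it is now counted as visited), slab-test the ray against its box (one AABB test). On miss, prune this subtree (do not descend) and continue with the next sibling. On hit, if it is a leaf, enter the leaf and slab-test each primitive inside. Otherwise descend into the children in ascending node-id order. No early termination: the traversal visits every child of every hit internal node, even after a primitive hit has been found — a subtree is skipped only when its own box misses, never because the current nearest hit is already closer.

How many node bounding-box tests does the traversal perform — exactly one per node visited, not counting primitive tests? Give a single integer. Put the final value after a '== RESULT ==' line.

Walk:
N0 x:[-3,37] y:[0,39] z:[0,33] -> hit [0,33], descend [7, 9]
  N7 x:[18,37] y:[18,39] z:[0,33] -> hit [18,33], descend [8, 18]
    N8 x:[18,24] y:[18,34] z:[0,21] -> hit [18,21], descend [11, 13]
      N11 x:[18,24] y:[18,34] z:[0,17] -> miss, prune
      N13 x:[20,21] y:[19,23] z:[16,21] -> hit [20,21] leaf, test {P7@t=20}
    N18 x:[26,37] y:[20,39] z:[19,33] -> hit [26,33], descend [5, 12]
      N5 x:[31,37] y:[20,26] z:[19,25] -> miss, prune
      N12 x:[26,27] y:[33,39] z:[32,33] -> miss, prune
  N9 x:[-3,17] y:[0,21] z:[1,33] -> hit [1,17], descend [14, 15]
    N14 x:[-3,7] y:[9,21] z:[25,33] -> miss, prune
    N15 x:[2,17] y:[0,21] z:[1,28] -> hit [2,17], descend [4, 17]
      N4 x:[2,4] y:[2,3] z:[22,28] -> miss, prune
      N17 x:[11,17] y:[0,21] z:[1,9] -> miss, prune

order=[0, 7, 8, 11, 13, 18, 5, 12, 9, 14, 15, 4, 17]  |boxes|=13  |leaves|=1  hit=P7

== RESULT ==
13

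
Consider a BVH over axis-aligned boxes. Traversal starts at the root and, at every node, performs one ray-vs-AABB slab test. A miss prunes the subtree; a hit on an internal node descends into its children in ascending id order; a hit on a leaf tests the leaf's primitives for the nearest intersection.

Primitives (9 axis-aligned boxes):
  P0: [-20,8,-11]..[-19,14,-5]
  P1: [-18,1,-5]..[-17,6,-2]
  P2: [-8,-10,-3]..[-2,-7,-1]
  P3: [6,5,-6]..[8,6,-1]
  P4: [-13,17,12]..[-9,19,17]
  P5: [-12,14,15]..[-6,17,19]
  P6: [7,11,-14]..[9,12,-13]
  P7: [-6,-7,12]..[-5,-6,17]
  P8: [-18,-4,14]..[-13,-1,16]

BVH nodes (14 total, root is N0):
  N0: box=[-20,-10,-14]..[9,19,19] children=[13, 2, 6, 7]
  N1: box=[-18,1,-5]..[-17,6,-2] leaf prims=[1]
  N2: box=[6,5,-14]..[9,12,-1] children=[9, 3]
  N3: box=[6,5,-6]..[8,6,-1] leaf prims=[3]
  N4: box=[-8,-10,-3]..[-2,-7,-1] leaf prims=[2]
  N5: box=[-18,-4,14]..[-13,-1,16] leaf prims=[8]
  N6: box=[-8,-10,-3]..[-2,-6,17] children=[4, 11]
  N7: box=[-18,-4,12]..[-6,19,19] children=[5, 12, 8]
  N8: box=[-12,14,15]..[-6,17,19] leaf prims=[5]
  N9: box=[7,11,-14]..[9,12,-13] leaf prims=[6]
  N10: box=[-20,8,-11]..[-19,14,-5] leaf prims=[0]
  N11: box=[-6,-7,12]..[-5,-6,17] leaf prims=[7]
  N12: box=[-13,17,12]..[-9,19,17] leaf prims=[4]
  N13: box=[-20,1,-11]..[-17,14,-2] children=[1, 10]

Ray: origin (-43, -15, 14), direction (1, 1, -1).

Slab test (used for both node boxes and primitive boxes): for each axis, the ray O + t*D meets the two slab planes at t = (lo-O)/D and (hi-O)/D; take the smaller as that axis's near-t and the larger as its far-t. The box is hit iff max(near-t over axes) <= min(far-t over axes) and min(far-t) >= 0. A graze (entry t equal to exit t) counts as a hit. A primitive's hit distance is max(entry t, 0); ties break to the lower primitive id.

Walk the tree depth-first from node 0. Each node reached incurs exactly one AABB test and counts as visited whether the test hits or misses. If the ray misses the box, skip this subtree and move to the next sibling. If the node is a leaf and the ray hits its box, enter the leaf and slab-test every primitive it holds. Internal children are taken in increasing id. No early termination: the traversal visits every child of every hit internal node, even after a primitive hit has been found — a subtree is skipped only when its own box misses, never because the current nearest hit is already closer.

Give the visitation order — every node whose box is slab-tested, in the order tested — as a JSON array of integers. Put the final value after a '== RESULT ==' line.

Trace the traversal:
N0 x:[23,52] y:[5,34] z:[-5,28] -> hit [23,28], descend [2, 6, 7, 13]
  N2 x:[49,52] y:[20,27] z:[15,28] -> miss, prune
  N6 x:[35,41] y:[5,9] z:[-3,17] -> miss, prune
  N7 x:[25,37] y:[11,34] z:[-5,2] -> miss, prune
  N13 x:[23,26] y:[16,29] z:[16,25] -> hit [23,25], descend [1, 10]
    N1 x:[25,26] y:[16,21] z:[16,19] -> miss, prune
    N10 x:[23,24] y:[23,29] z:[19,25] -> hit [23,24] leaf, test {P0@t=23}

Summary -> nodes [0, 2, 6, 7, 13, 1, 10]; box-tests=7; leaf-entries=1; first=P0

== RESULT ==
[0, 2, 6, 7, 13, 1, 10]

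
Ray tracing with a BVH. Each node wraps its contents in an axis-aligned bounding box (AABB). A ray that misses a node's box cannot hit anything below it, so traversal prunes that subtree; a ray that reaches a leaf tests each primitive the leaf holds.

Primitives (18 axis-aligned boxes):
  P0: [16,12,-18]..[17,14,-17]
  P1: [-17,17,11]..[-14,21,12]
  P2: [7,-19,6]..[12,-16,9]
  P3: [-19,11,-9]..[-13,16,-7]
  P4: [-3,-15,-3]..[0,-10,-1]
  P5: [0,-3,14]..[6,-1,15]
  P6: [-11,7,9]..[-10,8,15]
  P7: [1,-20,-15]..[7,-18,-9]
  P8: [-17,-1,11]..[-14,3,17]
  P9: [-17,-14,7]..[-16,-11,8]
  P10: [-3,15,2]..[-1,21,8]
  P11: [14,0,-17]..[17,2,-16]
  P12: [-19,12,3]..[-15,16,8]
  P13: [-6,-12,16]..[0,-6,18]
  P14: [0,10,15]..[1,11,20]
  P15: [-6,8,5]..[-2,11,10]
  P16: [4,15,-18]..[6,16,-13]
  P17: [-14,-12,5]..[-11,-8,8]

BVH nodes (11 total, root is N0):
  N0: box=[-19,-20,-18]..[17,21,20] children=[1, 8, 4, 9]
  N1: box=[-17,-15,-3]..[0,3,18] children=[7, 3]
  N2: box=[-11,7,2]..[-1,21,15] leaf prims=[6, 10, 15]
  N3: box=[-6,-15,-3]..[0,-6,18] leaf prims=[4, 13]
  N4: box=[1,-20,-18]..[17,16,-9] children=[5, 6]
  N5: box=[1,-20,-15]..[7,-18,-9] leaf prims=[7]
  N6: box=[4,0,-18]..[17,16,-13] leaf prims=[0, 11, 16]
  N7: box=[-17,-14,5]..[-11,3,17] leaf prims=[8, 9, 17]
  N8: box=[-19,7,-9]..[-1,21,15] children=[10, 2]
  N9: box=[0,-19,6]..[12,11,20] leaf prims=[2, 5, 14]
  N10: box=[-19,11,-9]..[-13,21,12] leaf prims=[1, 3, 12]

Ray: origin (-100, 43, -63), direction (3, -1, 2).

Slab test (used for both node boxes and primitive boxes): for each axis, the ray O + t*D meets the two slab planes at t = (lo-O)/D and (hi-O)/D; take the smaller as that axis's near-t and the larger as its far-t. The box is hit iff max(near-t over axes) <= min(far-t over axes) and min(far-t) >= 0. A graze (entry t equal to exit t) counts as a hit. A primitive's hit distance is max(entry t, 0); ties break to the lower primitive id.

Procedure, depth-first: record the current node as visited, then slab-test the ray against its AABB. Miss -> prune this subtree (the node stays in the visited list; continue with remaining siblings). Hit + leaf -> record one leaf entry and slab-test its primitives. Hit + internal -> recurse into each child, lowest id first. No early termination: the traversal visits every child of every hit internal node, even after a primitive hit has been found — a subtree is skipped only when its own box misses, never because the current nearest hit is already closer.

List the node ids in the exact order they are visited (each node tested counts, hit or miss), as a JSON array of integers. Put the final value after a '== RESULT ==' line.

Traverse from the root:
N0 x:[27,39] y:[22,63] z:[45/2,83/2] -> hit [27,39], descend [1, 4, 8, 9]
  N1 x:[83/3,100/3] y:[40,58] z:[30,81/2] -> miss, prune
  N4 x:[101/3,39] y:[27,63] z:[45/2,27] -> miss, prune
  N8 x:[27,33] y:[22,36] z:[27,39] -> hit [27,33], descend [2, 10]
    N2 x:[89/3,33] y:[22,36] z:[65/2,39] -> hit [65/2,33] leaf, test {P6(miss), P10(miss), P15(miss)}
    N10 x:[27,29] y:[22,32] z:[27,75/2] -> hit [27,29] leaf, test {P1(miss), P3@t=27, P12(miss)}
  N9 x:[100/3,112/3] y:[32,62] z:[69/2,83/2] -> hit [69/2,112/3] leaf, test {P2(miss), P5(miss), P14(miss)}

Summary -> nodes [0, 1, 4, 8, 2, 10, 9]; box-tests=7; leaf-entries=3; first=P3

== RESULT ==
[0, 1, 4, 8, 2, 10, 9]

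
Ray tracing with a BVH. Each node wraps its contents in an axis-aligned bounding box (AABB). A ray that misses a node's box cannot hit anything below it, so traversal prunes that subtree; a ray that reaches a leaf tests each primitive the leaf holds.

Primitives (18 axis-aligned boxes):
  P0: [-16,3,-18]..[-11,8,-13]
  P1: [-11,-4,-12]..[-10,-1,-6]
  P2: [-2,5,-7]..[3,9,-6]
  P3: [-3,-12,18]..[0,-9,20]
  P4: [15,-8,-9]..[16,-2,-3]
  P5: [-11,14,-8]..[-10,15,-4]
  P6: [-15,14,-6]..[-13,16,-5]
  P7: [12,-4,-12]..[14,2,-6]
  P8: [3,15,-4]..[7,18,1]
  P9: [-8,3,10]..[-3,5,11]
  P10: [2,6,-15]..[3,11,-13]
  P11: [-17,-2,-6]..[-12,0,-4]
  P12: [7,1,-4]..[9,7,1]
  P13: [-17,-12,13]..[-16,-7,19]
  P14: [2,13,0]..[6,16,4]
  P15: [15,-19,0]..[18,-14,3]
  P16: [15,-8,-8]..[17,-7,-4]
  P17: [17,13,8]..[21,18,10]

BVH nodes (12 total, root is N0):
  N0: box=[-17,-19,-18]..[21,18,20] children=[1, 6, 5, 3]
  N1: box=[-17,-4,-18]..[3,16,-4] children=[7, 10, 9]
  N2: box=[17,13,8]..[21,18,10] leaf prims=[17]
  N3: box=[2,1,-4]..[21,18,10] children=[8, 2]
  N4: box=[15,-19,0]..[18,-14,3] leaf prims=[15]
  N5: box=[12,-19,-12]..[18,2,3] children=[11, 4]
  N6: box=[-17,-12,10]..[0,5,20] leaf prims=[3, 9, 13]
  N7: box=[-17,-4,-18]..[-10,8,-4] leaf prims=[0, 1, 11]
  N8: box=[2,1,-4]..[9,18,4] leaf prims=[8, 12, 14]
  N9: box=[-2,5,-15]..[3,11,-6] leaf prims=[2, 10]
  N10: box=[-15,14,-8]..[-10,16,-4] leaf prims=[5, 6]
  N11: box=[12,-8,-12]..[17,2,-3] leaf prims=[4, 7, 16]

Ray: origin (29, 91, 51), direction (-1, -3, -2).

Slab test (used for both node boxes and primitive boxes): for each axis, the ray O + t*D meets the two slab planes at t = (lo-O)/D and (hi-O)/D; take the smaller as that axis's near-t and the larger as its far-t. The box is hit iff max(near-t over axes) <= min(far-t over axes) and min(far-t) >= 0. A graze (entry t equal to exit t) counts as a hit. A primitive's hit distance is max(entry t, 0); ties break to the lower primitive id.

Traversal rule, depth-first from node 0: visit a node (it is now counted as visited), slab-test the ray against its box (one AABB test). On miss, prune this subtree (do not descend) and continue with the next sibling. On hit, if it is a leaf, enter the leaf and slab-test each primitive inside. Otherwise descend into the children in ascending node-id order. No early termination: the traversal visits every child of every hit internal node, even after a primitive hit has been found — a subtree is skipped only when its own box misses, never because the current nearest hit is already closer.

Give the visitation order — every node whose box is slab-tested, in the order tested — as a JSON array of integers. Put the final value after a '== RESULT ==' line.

Traverse from the root:
N0 x:[8,46] y:[73/3,110/3] z:[31/2,69/2] -> hit [73/3,69/2], descend [1, 3, 5, 6]
  N1 x:[26,46] y:[25,95/3] z:[55/2,69/2] -> hit [55/2,95/3], descend [7, 9, 10]
    N7 x:[39,46] y:[83/3,95/3] z:[55/2,69/2] -> miss, prune
    N9 x:[26,31] y:[80/3,86/3] z:[57/2,33] -> hit [57/2,86/3] leaf, test {P2@t=57/2, P10(miss)}
    N10 x:[39,44] y:[25,77/3] z:[55/2,59/2] -> miss, prune
  N3 x:[8,27] y:[73/3,30] z:[41/2,55/2] -> hit [73/3,27], descend [2, 8]
    N2 x:[8,12] y:[73/3,26] z:[41/2,43/2] -> miss, prune
    N8 x:[20,27] y:[73/3,30] z:[47/2,55/2] -> hit [73/3,27] leaf, test {P8@t=25, P12(miss), P14@t=25}
  N5 x:[11,17] y:[89/3,110/3] z:[24,63/2] -> miss, prune
  N6 x:[29,46] y:[86/3,103/3] z:[31/2,41/2] -> miss, prune

10 AABB tests over nodes [0, 1, 7, 9, 10, 3, 2, 8, 5, 6]; 2 leaves entered; closest P8.

== RESULT ==
[0, 1, 7, 9, 10, 3, 2, 8, 5, 6]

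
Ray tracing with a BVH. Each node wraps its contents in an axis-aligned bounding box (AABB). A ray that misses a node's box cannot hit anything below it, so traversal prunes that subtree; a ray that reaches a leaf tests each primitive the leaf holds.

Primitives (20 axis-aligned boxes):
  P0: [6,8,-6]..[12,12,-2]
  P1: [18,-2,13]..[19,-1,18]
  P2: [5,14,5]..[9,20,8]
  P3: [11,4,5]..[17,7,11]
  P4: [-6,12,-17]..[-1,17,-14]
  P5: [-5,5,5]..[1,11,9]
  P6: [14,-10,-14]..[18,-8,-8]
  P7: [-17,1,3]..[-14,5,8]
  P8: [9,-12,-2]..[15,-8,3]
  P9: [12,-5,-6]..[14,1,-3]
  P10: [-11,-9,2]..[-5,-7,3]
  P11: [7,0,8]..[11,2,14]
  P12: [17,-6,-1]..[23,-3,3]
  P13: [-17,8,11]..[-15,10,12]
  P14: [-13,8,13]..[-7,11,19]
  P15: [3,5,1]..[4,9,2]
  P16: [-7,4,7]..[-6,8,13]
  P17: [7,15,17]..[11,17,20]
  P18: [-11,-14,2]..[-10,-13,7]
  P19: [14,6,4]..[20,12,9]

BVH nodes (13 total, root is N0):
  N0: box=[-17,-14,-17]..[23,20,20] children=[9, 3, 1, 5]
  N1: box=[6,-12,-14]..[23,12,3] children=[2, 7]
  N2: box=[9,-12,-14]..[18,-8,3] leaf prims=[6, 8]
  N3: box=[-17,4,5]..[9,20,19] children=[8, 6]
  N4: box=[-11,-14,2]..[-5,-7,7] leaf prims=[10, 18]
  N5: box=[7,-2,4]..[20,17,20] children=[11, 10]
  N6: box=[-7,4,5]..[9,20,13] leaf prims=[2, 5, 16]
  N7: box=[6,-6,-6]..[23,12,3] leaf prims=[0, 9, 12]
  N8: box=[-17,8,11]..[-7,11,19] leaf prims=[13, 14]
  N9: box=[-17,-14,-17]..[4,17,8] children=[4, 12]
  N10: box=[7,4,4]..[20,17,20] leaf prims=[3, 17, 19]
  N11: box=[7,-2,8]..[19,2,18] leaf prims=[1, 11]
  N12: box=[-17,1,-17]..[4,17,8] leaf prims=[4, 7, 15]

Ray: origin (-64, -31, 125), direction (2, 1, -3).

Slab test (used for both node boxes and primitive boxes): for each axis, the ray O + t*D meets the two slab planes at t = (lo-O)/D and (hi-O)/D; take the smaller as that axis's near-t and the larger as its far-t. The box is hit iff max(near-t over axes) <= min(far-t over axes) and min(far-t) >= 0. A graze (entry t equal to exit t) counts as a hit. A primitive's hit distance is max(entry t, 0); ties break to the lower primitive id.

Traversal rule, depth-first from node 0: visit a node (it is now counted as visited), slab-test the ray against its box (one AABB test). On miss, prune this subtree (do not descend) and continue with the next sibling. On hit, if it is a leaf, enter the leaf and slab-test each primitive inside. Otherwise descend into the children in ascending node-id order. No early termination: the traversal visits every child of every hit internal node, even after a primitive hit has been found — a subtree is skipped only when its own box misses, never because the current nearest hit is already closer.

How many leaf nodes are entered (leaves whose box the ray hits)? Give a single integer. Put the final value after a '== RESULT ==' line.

Traverse from the root:
N0 x:[47/2,87/2] y:[17,51] z:[35,142/3] -> hit [35,87/2], descend [1, 3, 5, 9]
  N1 x:[35,87/2] y:[19,43] z:[122/3,139/3] -> hit [122/3,43], descend [2, 7]
    N2 x:[73/2,41] y:[19,23] z:[122/3,139/3] -> miss, prune
    N7 x:[35,87/2] y:[25,43] z:[122/3,131/3] -> hit [122/3,43] leaf, test {P0(miss), P9(miss), P12(miss)}
  N3 x:[47/2,73/2] y:[35,51] z:[106/3,40] -> hit [106/3,73/2], descend [6, 8]
    N6 x:[57/2,73/2] y:[35,51] z:[112/3,40] -> miss, prune
    N8 x:[47/2,57/2] y:[39,42] z:[106/3,38] -> miss, prune
  N5 x:[71/2,42] y:[29,48] z:[35,121/3] -> hit [71/2,121/3], descend [10, 11]
    N10 x:[71/2,42] y:[35,48] z:[35,121/3] -> hit [71/2,121/3] leaf, test {P3@t=38, P17(miss), P19@t=39}
    N11 x:[71/2,83/2] y:[29,33] z:[107/3,39] -> miss, prune
  N9 x:[47/2,34] y:[17,48] z:[39,142/3] -> miss, prune

Summary -> nodes [0, 1, 2, 7, 3, 6, 8, 5, 10, 11, 9]; box-tests=11; leaf-entries=2; first=P3

== RESULT ==
2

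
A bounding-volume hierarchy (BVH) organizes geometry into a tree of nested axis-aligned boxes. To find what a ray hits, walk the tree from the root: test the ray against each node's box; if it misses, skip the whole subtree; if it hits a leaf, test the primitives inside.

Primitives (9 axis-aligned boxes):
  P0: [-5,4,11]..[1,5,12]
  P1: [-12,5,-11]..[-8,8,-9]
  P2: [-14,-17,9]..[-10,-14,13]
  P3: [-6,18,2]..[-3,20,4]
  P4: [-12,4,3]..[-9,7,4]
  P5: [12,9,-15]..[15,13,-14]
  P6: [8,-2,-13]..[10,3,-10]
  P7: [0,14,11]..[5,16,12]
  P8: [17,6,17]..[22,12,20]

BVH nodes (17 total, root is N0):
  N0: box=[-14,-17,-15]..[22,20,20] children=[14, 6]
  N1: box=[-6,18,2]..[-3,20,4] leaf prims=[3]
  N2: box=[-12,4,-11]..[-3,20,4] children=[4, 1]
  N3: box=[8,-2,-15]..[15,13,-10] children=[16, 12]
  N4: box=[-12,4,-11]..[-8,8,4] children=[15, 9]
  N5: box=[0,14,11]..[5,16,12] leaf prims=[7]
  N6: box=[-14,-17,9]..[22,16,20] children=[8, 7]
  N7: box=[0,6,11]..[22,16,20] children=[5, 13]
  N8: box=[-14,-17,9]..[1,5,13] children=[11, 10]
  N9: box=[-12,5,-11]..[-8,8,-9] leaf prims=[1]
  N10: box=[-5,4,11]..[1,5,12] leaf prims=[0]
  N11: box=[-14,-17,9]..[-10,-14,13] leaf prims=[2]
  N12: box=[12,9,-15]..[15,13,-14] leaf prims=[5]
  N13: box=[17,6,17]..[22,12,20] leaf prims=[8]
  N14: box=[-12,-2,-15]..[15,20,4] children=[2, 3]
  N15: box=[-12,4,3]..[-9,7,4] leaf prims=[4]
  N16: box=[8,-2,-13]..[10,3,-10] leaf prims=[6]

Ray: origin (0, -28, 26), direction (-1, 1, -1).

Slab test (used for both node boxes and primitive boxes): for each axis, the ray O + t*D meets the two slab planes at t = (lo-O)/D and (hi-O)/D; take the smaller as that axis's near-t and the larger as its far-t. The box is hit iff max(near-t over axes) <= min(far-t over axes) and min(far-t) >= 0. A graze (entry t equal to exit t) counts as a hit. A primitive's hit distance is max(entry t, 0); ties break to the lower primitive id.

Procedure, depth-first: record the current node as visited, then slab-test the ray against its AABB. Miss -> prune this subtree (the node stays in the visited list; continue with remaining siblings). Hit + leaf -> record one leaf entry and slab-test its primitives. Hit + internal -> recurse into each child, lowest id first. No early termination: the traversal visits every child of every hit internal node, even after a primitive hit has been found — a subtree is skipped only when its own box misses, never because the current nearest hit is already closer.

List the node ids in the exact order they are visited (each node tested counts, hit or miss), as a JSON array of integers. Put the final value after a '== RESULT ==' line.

Traverse from the root:
N0 x:[-22,14] y:[11,48] z:[6,41] -> hit [11,14], descend [6, 14]
  N6 x:[-22,14] y:[11,44] z:[6,17] -> hit [11,14], descend [7, 8]
    N7 x:[-22,0] y:[34,44] z:[6,15] -> miss, prune
    N8 x:[-1,14] y:[11,33] z:[13,17] -> hit [13,14], descend [10, 11]
      N10 x:[-1,5] y:[32,33] z:[14,15] -> miss, prune
      N11 x:[10,14] y:[11,14] z:[13,17] -> hit [13,14] leaf, test {P2@t=13}
  N14 x:[-15,12] y:[26,48] z:[22,41] -> miss, prune

Summary -> nodes [0, 6, 7, 8, 10, 11, 14]; box-tests=7; leaf-entries=1; first=P2

== RESULT ==
[0, 6, 7, 8, 10, 11, 14]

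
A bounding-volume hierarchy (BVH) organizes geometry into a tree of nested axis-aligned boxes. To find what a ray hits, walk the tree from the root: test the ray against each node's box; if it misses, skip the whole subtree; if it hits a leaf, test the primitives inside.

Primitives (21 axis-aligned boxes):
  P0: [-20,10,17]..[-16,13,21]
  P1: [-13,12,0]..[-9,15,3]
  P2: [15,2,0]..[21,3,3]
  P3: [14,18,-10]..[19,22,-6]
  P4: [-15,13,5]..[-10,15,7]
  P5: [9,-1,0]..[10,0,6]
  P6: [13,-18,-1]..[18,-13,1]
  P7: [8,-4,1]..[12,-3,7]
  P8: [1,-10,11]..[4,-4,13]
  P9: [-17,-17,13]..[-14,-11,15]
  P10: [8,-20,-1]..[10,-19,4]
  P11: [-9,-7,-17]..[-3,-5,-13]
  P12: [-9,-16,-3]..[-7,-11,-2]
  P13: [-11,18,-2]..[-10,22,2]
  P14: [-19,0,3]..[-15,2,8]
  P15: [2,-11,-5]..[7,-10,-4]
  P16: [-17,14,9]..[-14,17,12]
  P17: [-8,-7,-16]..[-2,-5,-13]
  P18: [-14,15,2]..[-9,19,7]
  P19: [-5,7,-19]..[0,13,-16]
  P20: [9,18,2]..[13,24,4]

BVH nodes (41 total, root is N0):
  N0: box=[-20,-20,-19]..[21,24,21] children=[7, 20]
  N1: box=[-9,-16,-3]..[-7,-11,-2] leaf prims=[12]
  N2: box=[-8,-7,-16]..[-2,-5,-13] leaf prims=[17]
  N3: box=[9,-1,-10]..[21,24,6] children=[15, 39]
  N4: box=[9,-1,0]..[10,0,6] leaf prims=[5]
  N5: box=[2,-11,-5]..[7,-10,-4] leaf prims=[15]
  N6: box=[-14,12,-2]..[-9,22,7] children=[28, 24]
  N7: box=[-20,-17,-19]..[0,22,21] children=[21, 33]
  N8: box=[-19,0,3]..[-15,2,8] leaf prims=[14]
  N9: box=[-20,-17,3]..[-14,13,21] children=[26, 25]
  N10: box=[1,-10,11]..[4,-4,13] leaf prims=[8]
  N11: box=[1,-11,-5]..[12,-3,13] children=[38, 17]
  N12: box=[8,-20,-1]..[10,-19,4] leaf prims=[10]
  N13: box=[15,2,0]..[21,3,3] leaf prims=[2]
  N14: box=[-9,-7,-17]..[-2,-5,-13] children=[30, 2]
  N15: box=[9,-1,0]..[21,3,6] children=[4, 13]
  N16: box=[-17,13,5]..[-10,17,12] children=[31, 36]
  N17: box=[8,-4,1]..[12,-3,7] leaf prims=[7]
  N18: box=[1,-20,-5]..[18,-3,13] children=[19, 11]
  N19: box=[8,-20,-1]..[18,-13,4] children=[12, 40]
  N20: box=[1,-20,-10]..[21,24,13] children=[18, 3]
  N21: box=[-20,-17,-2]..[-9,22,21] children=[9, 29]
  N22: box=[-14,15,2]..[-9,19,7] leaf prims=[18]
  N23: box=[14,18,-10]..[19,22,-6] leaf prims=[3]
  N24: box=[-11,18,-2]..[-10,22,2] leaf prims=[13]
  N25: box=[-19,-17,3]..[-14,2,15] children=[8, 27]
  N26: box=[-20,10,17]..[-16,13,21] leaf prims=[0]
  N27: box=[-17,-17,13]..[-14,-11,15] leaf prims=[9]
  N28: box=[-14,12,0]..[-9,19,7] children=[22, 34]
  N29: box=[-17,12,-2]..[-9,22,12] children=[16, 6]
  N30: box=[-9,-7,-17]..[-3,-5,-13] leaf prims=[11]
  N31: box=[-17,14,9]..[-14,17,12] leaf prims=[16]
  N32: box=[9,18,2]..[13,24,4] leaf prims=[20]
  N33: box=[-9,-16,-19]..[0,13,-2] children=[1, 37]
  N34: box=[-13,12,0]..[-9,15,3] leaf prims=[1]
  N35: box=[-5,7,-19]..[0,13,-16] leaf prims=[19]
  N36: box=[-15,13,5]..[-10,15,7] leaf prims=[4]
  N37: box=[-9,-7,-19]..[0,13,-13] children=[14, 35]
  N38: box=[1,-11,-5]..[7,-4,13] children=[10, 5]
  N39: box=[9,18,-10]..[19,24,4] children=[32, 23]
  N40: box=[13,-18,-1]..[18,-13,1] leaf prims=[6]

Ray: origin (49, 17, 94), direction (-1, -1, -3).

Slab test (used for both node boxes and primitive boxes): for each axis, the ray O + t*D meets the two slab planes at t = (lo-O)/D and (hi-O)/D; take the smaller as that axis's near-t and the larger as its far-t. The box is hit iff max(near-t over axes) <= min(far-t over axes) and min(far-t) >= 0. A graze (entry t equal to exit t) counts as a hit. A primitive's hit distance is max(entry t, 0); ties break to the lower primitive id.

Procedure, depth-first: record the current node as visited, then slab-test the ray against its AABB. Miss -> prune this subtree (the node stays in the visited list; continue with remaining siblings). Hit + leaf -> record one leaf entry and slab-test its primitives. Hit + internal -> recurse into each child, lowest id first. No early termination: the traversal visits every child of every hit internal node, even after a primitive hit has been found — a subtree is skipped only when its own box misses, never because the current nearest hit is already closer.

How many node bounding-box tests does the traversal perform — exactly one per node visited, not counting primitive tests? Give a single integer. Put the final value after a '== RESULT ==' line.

Walk:
N0 x:[28,69] y:[-7,37] z:[73/3,113/3] -> hit [28,37], descend [7, 20]
  N7 x:[49,69] y:[-5,34] z:[73/3,113/3] -> miss, prune
  N20 x:[28,48] y:[-7,37] z:[27,104/3] -> hit [28,104/3], descend [3, 18]
    N3 x:[28,40] y:[-7,18] z:[88/3,104/3] -> miss, prune
    N18 x:[31,48] y:[20,37] z:[27,33] -> hit [31,33], descend [11, 19]
      N11 x:[37,48] y:[20,28] z:[27,33] -> miss, prune
      N19 x:[31,41] y:[30,37] z:[30,95/3] -> hit [31,95/3], descend [12, 40]
        N12 x:[39,41] y:[36,37] z:[30,95/3] -> miss, prune
        N40 x:[31,36] y:[30,35] z:[31,95/3] -> hit [31,95/3] leaf, test {P6@t=31}

Summary -> nodes [0, 7, 20, 3, 18, 11, 19, 12, 40]; box-tests=9; leaf-entries=1; first=P6

== RESULT ==
9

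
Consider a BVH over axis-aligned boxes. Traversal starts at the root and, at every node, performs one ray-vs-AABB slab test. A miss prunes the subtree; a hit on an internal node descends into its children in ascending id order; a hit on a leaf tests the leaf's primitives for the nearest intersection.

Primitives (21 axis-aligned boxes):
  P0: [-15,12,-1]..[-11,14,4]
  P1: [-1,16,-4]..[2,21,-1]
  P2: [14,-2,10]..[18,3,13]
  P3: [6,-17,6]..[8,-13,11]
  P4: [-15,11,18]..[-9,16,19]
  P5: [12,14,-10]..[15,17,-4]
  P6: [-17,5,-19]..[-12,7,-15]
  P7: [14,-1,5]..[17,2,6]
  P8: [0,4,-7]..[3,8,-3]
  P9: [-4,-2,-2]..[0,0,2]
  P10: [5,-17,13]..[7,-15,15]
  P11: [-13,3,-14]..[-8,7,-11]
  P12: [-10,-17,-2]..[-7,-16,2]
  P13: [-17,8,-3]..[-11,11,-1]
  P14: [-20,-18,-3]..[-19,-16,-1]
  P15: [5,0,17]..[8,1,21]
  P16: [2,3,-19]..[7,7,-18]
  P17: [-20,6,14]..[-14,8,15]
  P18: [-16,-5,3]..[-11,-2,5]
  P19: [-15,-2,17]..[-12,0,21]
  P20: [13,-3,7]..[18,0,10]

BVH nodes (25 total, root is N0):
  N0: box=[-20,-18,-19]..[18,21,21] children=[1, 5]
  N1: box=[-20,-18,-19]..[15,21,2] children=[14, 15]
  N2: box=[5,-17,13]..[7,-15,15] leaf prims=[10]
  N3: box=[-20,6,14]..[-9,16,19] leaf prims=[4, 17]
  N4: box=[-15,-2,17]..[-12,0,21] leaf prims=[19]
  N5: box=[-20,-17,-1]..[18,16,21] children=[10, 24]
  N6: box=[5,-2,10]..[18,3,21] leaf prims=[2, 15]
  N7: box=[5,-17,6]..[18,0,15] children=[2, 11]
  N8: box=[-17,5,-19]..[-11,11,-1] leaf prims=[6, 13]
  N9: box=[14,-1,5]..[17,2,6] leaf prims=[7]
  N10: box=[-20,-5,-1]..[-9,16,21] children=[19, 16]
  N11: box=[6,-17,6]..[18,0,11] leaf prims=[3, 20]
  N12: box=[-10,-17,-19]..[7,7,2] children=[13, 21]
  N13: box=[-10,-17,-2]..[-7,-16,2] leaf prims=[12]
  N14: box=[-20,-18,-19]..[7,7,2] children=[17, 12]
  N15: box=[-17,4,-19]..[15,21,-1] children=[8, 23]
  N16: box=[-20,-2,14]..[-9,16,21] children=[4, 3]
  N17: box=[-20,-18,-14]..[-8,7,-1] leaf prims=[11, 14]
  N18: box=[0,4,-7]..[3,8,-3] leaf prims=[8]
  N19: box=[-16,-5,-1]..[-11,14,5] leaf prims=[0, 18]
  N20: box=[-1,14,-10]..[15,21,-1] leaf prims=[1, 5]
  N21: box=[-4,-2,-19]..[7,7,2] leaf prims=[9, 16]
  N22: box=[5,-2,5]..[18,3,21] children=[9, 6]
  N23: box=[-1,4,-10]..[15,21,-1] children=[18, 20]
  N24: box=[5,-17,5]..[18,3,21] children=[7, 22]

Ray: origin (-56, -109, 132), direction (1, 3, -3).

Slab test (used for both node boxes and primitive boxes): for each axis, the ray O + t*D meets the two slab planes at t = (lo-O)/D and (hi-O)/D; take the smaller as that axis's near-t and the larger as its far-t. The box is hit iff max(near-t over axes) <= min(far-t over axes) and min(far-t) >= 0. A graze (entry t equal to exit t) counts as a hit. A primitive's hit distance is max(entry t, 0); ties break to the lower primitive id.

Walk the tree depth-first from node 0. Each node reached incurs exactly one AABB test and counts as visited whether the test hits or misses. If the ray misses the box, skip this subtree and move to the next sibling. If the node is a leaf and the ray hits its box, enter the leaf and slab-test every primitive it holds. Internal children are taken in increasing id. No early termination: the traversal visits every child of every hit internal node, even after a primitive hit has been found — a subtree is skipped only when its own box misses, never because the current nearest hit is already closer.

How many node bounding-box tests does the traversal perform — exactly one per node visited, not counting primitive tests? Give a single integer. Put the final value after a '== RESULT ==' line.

Trace the traversal:
N0 x:[36,74] y:[91/3,130/3] z:[37,151/3] -> hit [37,130/3], descend [1, 5]
  N1 x:[36,71] y:[91/3,130/3] z:[130/3,151/3] -> hit [130/3,130/3], descend [14, 15]
    N14 x:[36,63] y:[91/3,116/3] z:[130/3,151/3] -> miss, prune
    N15 x:[39,71] y:[113/3,130/3] z:[133/3,151/3] -> miss, prune
  N5 x:[36,74] y:[92/3,125/3] z:[37,133/3] -> hit [37,125/3], descend [10, 24]
    N10 x:[36,47] y:[104/3,125/3] z:[37,133/3] -> hit [37,125/3], descend [16, 19]
      N16 x:[36,47] y:[107/3,125/3] z:[37,118/3] -> hit [37,118/3], descend [3, 4]
        N3 x:[36,47] y:[115/3,125/3] z:[113/3,118/3] -> hit [115/3,118/3] leaf, test {P4(miss), P17@t=39}
        N4 x:[41,44] y:[107/3,109/3] z:[37,115/3] -> miss, prune
      N19 x:[40,45] y:[104/3,41] z:[127/3,133/3] -> miss, prune
    N24 x:[61,74] y:[92/3,112/3] z:[37,127/3] -> miss, prune

Visited [0, 1, 14, 15, 5, 10, 16, 3, 4, 19, 24]. Tests: 11 box, 1 leaf. Nearest: P17.

== RESULT ==
11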